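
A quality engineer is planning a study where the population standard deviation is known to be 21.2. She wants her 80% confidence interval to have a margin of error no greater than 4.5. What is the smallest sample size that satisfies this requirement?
n ≥ 37

For margin E ≤ 4.5:
n ≥ (z* · σ / E)²
n ≥ (1.282 · 21.2 / 4.5)²
n ≥ 36.48

Minimum n = 37 (rounding up)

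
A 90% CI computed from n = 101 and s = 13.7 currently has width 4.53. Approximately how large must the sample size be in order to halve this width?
n ≈ 404

CI width ∝ 1/√n
To reduce width by factor 2, need √n to grow by 2 → need 2² = 4 times as many samples.

Current: n = 101, width = 4.53
New: n = 404, width ≈ 2.25

Width reduced by factor of 4.53/2.25 = 2.01.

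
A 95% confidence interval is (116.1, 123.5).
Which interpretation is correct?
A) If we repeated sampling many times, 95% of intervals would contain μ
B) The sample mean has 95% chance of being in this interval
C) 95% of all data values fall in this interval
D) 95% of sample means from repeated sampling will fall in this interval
A

A) Correct — this is the frequentist long-run coverage interpretation.
B) Wrong — x̄ is observed and sits in the interval by construction.
C) Wrong — a CI is about the parameter μ, not individual data values.
D) Wrong — coverage applies to intervals containing μ, not to future x̄ values.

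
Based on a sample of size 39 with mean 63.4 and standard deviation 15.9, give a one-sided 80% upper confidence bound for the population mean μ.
μ ≤ 65.57

Upper bound (one-sided):
t* = 0.851 (one-sided for 80%)
Upper bound = x̄ + t* · s/√n = 63.4 + 0.851 · 15.9/√39 = 65.57

We are 80% confident that μ ≤ 65.57.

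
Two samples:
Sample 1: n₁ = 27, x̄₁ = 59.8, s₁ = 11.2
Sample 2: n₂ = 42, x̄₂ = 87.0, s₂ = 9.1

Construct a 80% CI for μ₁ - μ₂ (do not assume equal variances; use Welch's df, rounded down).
(-30.54, -23.86)

Difference: x̄₁ - x̄₂ = -27.20
SE = √(s₁²/n₁ + s₂²/n₂) = √(11.2²/27 + 9.1²/42) = 2.5725
df = 47.34 → 47 (Welch–Satterthwaite, rounded down)
t* = 1.300

CI: -27.20 ± 1.300 · 2.5725 = -27.20 ± 3.34 = (-30.54, -23.86)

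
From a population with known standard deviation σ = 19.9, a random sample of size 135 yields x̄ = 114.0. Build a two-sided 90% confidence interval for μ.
(111.18, 116.82)

z-interval (σ known):
z* = 1.645 for 90% confidence

Margin of error = z* · σ/√n = 1.645 · 19.9/√135 = 2.82

CI: (114.0 - 2.82, 114.0 + 2.82) = (111.18, 116.82)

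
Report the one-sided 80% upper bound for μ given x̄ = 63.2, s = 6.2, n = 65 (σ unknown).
μ ≤ 63.85

Upper bound (one-sided):
t* = 0.847 (one-sided for 80%)
Upper bound = x̄ + t* · s/√n = 63.2 + 0.847 · 6.2/√65 = 63.85

We are 80% confident that μ ≤ 63.85.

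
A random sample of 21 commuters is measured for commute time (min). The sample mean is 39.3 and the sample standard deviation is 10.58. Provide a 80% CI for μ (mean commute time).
(36.24, 42.36)

t-interval (σ unknown):
df = n - 1 = 20
t* = 1.325 for 80% confidence

Margin of error = t* · s/√n = 1.325 · 10.58/√21 = 3.06

CI: (36.24, 42.36)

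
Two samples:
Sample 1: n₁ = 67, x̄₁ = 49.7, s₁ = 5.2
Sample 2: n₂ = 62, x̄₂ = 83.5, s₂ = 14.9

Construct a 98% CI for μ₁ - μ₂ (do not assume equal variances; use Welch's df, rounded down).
(-38.55, -29.05)

Difference: x̄₁ - x̄₂ = -33.80
SE = √(s₁²/n₁ + s₂²/n₂) = √(5.2²/67 + 14.9²/62) = 1.9961
df = 74.65 → 74 (Welch–Satterthwaite, rounded down)
t* = 2.378

CI: -33.80 ± 2.378 · 1.9961 = -33.80 ± 4.75 = (-38.55, -29.05)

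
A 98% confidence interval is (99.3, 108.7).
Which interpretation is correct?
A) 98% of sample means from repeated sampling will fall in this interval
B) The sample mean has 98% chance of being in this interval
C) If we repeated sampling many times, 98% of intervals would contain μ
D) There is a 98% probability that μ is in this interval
C

A) Wrong — coverage applies to intervals containing μ, not to future x̄ values.
B) Wrong — x̄ is observed and sits in the interval by construction.
C) Correct — this is the frequentist long-run coverage interpretation.
D) Wrong — μ is fixed; the randomness lives in the interval, not in μ.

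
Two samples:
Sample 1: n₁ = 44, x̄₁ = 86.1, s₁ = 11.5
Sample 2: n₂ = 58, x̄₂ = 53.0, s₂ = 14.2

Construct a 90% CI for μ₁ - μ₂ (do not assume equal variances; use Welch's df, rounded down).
(28.87, 37.33)

Difference: x̄₁ - x̄₂ = 33.10
SE = √(s₁²/n₁ + s₂²/n₂) = √(11.5²/44 + 14.2²/58) = 2.5460
df = 99.54 → 99 (Welch–Satterthwaite, rounded down)
t* = 1.660

CI: 33.10 ± 1.660 · 2.5460 = 33.10 ± 4.23 = (28.87, 37.33)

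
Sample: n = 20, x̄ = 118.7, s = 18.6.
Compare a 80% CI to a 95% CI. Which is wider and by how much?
95% CI is wider by 6.36

df = 19
80% CI: t* = 1.328, (113.18, 124.22), width = 2 · t* · s/√n = 11.05
95% CI: t* = 2.093, (110.00, 127.40), width = 2 · t* · s/√n = 17.41

The 95% CI is wider by 17.41 - 11.05 = 6.36.
Higher confidence requires a wider interval.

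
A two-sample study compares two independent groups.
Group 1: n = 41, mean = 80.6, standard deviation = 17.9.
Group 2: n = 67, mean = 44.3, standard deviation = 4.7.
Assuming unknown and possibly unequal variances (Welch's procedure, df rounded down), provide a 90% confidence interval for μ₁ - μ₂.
(31.50, 41.10)

Difference: x̄₁ - x̄₂ = 36.30
SE = √(s₁²/n₁ + s₂²/n₂) = √(17.9²/41 + 4.7²/67) = 2.8539
df = 43.40 → 43 (Welch–Satterthwaite, rounded down)
t* = 1.681

CI: 36.30 ± 1.681 · 2.8539 = 36.30 ± 4.80 = (31.50, 41.10)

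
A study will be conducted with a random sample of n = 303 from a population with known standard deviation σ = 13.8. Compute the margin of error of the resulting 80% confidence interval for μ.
Margin of error = 1.02

Margin of error = z* · σ/√n
= 1.282 · 13.8/√303
= 1.282 · 13.8/17.4069
= 1.02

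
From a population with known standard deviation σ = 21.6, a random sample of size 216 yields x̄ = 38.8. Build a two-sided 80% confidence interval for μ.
(36.92, 40.68)

z-interval (σ known):
z* = 1.282 for 80% confidence

Margin of error = z* · σ/√n = 1.282 · 21.6/√216 = 1.88

CI: (38.8 - 1.88, 38.8 + 1.88) = (36.92, 40.68)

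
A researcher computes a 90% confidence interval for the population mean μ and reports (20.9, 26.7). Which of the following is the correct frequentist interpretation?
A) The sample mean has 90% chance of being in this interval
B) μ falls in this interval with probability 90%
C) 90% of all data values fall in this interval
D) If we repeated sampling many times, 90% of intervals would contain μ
D

A) Wrong — x̄ is observed and sits in the interval by construction.
B) Wrong — μ is fixed; the randomness lives in the interval, not in μ.
C) Wrong — a CI is about the parameter μ, not individual data values.
D) Correct — this is the frequentist long-run coverage interpretation.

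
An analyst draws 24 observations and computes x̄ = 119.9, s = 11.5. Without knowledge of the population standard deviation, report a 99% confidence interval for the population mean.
(113.31, 126.49)

t-interval (σ unknown):
df = n - 1 = 23
t* = 2.807 for 99% confidence

Margin of error = t* · s/√n = 2.807 · 11.5/√24 = 6.59

CI: (113.31, 126.49)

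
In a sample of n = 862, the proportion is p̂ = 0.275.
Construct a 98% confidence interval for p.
(0.240, 0.310)

Proportion CI:
SE = √(p̂(1-p̂)/n) = √(0.275 · 0.725 / 862) = 0.01521

z* = 2.326
Margin = z* · SE = 2.326 · 0.01521 = 0.0354

CI: 0.275 ± 0.0354 = (0.240, 0.310)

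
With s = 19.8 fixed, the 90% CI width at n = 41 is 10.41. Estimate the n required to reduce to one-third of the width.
n ≈ 369

CI width ∝ 1/√n
To reduce width by factor 3, need √n to grow by 3 → need 3² = 9 times as many samples.

Current: n = 41, width = 10.41
New: n = 369, width ≈ 3.40

Width reduced by factor of 10.41/3.40 = 3.06.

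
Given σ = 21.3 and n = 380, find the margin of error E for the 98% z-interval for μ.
Margin of error = 2.54

Margin of error = z* · σ/√n
= 2.326 · 21.3/√380
= 2.326 · 21.3/19.4936
= 2.54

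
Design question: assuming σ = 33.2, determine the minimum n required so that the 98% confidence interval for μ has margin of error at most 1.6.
n ≥ 2330

For margin E ≤ 1.6:
n ≥ (z* · σ / E)²
n ≥ (2.326 · 33.2 / 1.6)²
n ≥ 2329.46

Minimum n = 2330 (rounding up)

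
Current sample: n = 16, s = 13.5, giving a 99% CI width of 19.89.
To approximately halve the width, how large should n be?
n ≈ 64

CI width ∝ 1/√n
To reduce width by factor 2, need √n to grow by 2 → need 2² = 4 times as many samples.

Current: n = 16, width = 19.89
New: n = 64, width ≈ 8.96

Width reduced by factor of 19.89/8.96 = 2.22.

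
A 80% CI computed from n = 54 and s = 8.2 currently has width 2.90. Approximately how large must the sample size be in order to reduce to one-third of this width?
n ≈ 486

CI width ∝ 1/√n
To reduce width by factor 3, need √n to grow by 3 → need 3² = 9 times as many samples.

Current: n = 54, width = 2.90
New: n = 486, width ≈ 0.95

Width reduced by factor of 2.90/0.95 = 3.05.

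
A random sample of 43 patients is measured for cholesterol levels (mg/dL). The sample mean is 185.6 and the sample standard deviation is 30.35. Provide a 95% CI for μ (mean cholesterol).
(176.26, 194.94)

t-interval (σ unknown):
df = n - 1 = 42
t* = 2.018 for 95% confidence

Margin of error = t* · s/√n = 2.018 · 30.35/√43 = 9.34

CI: (176.26, 194.94)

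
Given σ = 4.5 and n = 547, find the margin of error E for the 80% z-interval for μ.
Margin of error = 0.25

Margin of error = z* · σ/√n
= 1.282 · 4.5/√547
= 1.282 · 4.5/23.3880
= 0.25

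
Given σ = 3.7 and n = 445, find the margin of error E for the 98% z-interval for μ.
Margin of error = 0.41

Margin of error = z* · σ/√n
= 2.326 · 3.7/√445
= 2.326 · 3.7/21.0950
= 0.41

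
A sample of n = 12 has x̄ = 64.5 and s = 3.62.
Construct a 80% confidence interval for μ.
(63.08, 65.92)

t-interval (σ unknown):
df = n - 1 = 11
t* = 1.363 for 80% confidence

Margin of error = t* · s/√n = 1.363 · 3.62/√12 = 1.42

CI: (63.08, 65.92)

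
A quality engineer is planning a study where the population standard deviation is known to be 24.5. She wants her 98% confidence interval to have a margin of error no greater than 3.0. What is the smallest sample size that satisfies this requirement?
n ≥ 361

For margin E ≤ 3.0:
n ≥ (z* · σ / E)²
n ≥ (2.326 · 24.5 / 3.0)²
n ≥ 360.84

Minimum n = 361 (rounding up)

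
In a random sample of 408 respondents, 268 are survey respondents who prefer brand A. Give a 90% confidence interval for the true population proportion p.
(0.618, 0.696)

Proportion CI:
p̂ = 268/408 = 0.65686
SE = √(p̂(1-p̂)/n) = √(0.65686 · 0.34314 / 408) = 0.02350

z* = 1.645
Margin = z* · SE = 1.645 · 0.02350 = 0.0387

CI: 0.65686 ± 0.0387 = (0.618, 0.696)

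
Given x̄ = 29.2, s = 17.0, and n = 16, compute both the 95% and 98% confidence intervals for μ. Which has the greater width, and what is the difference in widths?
98% CI is wider by 4.01

df = 15
95% CI: t* = 2.131, (20.14, 38.26), width = 2 · t* · s/√n = 18.11
98% CI: t* = 2.602, (18.14, 40.26), width = 2 · t* · s/√n = 22.12

The 98% CI is wider by 22.12 - 18.11 = 4.01.
Higher confidence requires a wider interval.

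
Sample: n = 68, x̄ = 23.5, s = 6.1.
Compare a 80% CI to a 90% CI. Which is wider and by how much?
90% CI is wider by 0.56

df = 67
80% CI: t* = 1.294, (22.54, 24.46), width = 2 · t* · s/√n = 1.91
90% CI: t* = 1.668, (22.27, 24.73), width = 2 · t* · s/√n = 2.47

The 90% CI is wider by 2.47 - 1.91 = 0.56.
Higher confidence requires a wider interval.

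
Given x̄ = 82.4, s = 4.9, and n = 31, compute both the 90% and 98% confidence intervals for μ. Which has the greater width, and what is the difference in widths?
98% CI is wider by 1.33

df = 30
90% CI: t* = 1.697, (80.91, 83.89), width = 2 · t* · s/√n = 2.99
98% CI: t* = 2.457, (80.24, 84.56), width = 2 · t* · s/√n = 4.32

The 98% CI is wider by 4.32 - 2.99 = 1.33.
Higher confidence requires a wider interval.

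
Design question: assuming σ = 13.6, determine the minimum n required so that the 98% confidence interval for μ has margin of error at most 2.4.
n ≥ 174

For margin E ≤ 2.4:
n ≥ (z* · σ / E)²
n ≥ (2.326 · 13.6 / 2.4)²
n ≥ 173.73

Minimum n = 174 (rounding up)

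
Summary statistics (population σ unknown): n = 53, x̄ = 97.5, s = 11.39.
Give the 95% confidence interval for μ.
(94.36, 100.64)

t-interval (σ unknown):
df = n - 1 = 52
t* = 2.007 for 95% confidence

Margin of error = t* · s/√n = 2.007 · 11.39/√53 = 3.14

CI: (94.36, 100.64)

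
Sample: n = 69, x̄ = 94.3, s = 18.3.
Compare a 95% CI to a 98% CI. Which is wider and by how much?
98% CI is wider by 1.71

df = 68
95% CI: t* = 1.995, (89.90, 98.70), width = 2 · t* · s/√n = 8.79
98% CI: t* = 2.382, (89.05, 99.55), width = 2 · t* · s/√n = 10.50

The 98% CI is wider by 10.50 - 8.79 = 1.71.
Higher confidence requires a wider interval.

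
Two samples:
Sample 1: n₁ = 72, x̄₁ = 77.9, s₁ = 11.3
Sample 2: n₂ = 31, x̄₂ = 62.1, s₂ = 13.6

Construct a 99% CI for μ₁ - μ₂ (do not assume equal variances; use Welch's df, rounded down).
(8.34, 23.26)

Difference: x̄₁ - x̄₂ = 15.80
SE = √(s₁²/n₁ + s₂²/n₂) = √(11.3²/72 + 13.6²/31) = 2.7821
df = 48.67 → 48 (Welch–Satterthwaite, rounded down)
t* = 2.682

CI: 15.80 ± 2.682 · 2.7821 = 15.80 ± 7.46 = (8.34, 23.26)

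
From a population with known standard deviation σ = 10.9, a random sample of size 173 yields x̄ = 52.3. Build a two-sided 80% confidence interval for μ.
(51.24, 53.36)

z-interval (σ known):
z* = 1.282 for 80% confidence

Margin of error = z* · σ/√n = 1.282 · 10.9/√173 = 1.06

CI: (52.3 - 1.06, 52.3 + 1.06) = (51.24, 53.36)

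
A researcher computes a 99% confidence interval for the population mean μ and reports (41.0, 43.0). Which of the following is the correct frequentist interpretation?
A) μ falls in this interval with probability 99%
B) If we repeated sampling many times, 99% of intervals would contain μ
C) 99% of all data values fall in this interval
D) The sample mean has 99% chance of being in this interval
B

A) Wrong — μ is fixed; the randomness lives in the interval, not in μ.
B) Correct — this is the frequentist long-run coverage interpretation.
C) Wrong — a CI is about the parameter μ, not individual data values.
D) Wrong — x̄ is observed and sits in the interval by construction.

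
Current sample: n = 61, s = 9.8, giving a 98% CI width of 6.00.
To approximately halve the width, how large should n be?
n ≈ 244

CI width ∝ 1/√n
To reduce width by factor 2, need √n to grow by 2 → need 2² = 4 times as many samples.

Current: n = 61, width = 6.00
New: n = 244, width ≈ 2.94

Width reduced by factor of 6.00/2.94 = 2.04.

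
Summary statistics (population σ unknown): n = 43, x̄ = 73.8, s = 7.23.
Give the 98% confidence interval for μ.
(71.13, 76.47)

t-interval (σ unknown):
df = n - 1 = 42
t* = 2.418 for 98% confidence

Margin of error = t* · s/√n = 2.418 · 7.23/√43 = 2.67

CI: (71.13, 76.47)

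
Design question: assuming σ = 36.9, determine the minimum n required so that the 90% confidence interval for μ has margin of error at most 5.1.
n ≥ 142

For margin E ≤ 5.1:
n ≥ (z* · σ / E)²
n ≥ (1.645 · 36.9 / 5.1)²
n ≥ 141.66

Minimum n = 142 (rounding up)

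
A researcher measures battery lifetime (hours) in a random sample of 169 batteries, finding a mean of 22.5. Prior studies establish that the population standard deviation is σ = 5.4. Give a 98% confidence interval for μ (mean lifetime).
(21.53, 23.47)

z-interval (σ known):
z* = 2.326 for 98% confidence

Margin of error = z* · σ/√n = 2.326 · 5.4/√169 = 0.97

CI: (22.5 - 0.97, 22.5 + 0.97) = (21.53, 23.47)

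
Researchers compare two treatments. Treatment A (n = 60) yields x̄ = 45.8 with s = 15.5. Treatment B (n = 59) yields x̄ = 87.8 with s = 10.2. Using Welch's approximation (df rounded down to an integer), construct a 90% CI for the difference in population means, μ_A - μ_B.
(-45.99, -38.01)

Difference: x̄₁ - x̄₂ = -42.00
SE = √(s₁²/n₁ + s₂²/n₂) = √(15.5²/60 + 10.2²/59) = 2.4016
df = 102.24 → 102 (Welch–Satterthwaite, rounded down)
t* = 1.660

CI: -42.00 ± 1.660 · 2.4016 = -42.00 ± 3.99 = (-45.99, -38.01)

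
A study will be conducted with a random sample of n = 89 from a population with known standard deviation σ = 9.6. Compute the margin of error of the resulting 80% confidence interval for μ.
Margin of error = 1.30

Margin of error = z* · σ/√n
= 1.282 · 9.6/√89
= 1.282 · 9.6/9.4340
= 1.30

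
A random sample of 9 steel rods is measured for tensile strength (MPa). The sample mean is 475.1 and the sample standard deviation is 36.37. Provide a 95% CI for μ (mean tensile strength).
(447.14, 503.06)

t-interval (σ unknown):
df = n - 1 = 8
t* = 2.306 for 95% confidence

Margin of error = t* · s/√n = 2.306 · 36.37/√9 = 27.96

CI: (447.14, 503.06)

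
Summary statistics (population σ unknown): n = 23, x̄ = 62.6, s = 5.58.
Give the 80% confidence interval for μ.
(61.06, 64.14)

t-interval (σ unknown):
df = n - 1 = 22
t* = 1.321 for 80% confidence

Margin of error = t* · s/√n = 1.321 · 5.58/√23 = 1.54

CI: (61.06, 64.14)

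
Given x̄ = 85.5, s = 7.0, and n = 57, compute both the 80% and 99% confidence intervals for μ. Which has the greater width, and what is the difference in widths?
99% CI is wider by 2.54

df = 56
80% CI: t* = 1.297, (84.30, 86.70), width = 2 · t* · s/√n = 2.41
99% CI: t* = 2.667, (83.03, 87.97), width = 2 · t* · s/√n = 4.95

The 99% CI is wider by 4.95 - 2.41 = 2.54.
Higher confidence requires a wider interval.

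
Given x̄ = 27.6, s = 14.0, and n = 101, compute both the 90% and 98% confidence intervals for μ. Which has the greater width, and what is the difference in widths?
98% CI is wider by 1.97

df = 100
90% CI: t* = 1.660, (25.29, 29.91), width = 2 · t* · s/√n = 4.62
98% CI: t* = 2.364, (24.31, 30.89), width = 2 · t* · s/√n = 6.59

The 98% CI is wider by 6.59 - 4.62 = 1.97.
Higher confidence requires a wider interval.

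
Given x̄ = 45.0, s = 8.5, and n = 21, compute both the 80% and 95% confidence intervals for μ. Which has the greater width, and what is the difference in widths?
95% CI is wider by 2.82

df = 20
80% CI: t* = 1.325, (42.54, 47.46), width = 2 · t* · s/√n = 4.92
95% CI: t* = 2.086, (41.13, 48.87), width = 2 · t* · s/√n = 7.74

The 95% CI is wider by 7.74 - 4.92 = 2.82.
Higher confidence requires a wider interval.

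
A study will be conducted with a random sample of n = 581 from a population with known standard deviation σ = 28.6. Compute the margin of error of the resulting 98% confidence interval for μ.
Margin of error = 2.76

Margin of error = z* · σ/√n
= 2.326 · 28.6/√581
= 2.326 · 28.6/24.1039
= 2.76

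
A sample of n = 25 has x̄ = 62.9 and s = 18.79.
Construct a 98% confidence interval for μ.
(53.54, 72.26)

t-interval (σ unknown):
df = n - 1 = 24
t* = 2.492 for 98% confidence

Margin of error = t* · s/√n = 2.492 · 18.79/√25 = 9.36

CI: (53.54, 72.26)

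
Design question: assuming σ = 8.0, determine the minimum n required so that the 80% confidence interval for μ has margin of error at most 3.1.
n ≥ 11

For margin E ≤ 3.1:
n ≥ (z* · σ / E)²
n ≥ (1.282 · 8.0 / 3.1)²
n ≥ 10.95

Minimum n = 11 (rounding up)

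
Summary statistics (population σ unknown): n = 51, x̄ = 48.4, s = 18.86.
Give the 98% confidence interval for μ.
(42.05, 54.75)

t-interval (σ unknown):
df = n - 1 = 50
t* = 2.403 for 98% confidence

Margin of error = t* · s/√n = 2.403 · 18.86/√51 = 6.35

CI: (42.05, 54.75)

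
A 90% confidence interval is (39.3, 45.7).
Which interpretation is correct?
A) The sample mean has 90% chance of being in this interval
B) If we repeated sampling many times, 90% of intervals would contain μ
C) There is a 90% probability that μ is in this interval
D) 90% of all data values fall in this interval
B

A) Wrong — x̄ is observed and sits in the interval by construction.
B) Correct — this is the frequentist long-run coverage interpretation.
C) Wrong — μ is fixed; the randomness lives in the interval, not in μ.
D) Wrong — a CI is about the parameter μ, not individual data values.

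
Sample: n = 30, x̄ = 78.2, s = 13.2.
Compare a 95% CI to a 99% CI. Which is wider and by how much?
99% CI is wider by 3.42

df = 29
95% CI: t* = 2.045, (73.27, 83.13), width = 2 · t* · s/√n = 9.86
99% CI: t* = 2.756, (71.56, 84.84), width = 2 · t* · s/√n = 13.28

The 99% CI is wider by 13.28 - 9.86 = 3.42.
Higher confidence requires a wider interval.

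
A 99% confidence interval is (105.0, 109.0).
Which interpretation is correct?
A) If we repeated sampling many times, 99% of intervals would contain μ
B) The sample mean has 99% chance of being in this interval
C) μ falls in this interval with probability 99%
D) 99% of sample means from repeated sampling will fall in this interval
A

A) Correct — this is the frequentist long-run coverage interpretation.
B) Wrong — x̄ is observed and sits in the interval by construction.
C) Wrong — μ is fixed; the randomness lives in the interval, not in μ.
D) Wrong — coverage applies to intervals containing μ, not to future x̄ values.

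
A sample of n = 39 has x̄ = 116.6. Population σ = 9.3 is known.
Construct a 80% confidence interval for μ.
(114.69, 118.51)

z-interval (σ known):
z* = 1.282 for 80% confidence

Margin of error = z* · σ/√n = 1.282 · 9.3/√39 = 1.91

CI: (116.6 - 1.91, 116.6 + 1.91) = (114.69, 118.51)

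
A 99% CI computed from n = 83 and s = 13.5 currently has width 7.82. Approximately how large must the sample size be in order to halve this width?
n ≈ 332

CI width ∝ 1/√n
To reduce width by factor 2, need √n to grow by 2 → need 2² = 4 times as many samples.

Current: n = 83, width = 7.82
New: n = 332, width ≈ 3.84

Width reduced by factor of 7.82/3.84 = 2.04.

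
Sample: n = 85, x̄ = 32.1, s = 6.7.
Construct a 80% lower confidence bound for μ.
μ ≥ 31.49

Lower bound (one-sided):
t* = 0.846 (one-sided for 80%)
Lower bound = x̄ - t* · s/√n = 32.1 - 0.846 · 6.7/√85 = 31.49

We are 80% confident that μ ≥ 31.49.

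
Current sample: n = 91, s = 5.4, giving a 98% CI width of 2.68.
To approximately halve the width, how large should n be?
n ≈ 364

CI width ∝ 1/√n
To reduce width by factor 2, need √n to grow by 2 → need 2² = 4 times as many samples.

Current: n = 91, width = 2.68
New: n = 364, width ≈ 1.32

Width reduced by factor of 2.68/1.32 = 2.03.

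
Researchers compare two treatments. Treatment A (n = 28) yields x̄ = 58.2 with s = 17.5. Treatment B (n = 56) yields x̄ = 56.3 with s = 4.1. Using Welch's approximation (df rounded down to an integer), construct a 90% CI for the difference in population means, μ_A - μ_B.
(-3.80, 7.60)

Difference: x̄₁ - x̄₂ = 1.90
SE = √(s₁²/n₁ + s₂²/n₂) = √(17.5²/28 + 4.1²/56) = 3.3523
df = 28.49 → 28 (Welch–Satterthwaite, rounded down)
t* = 1.701

CI: 1.90 ± 1.701 · 3.3523 = 1.90 ± 5.70 = (-3.80, 7.60)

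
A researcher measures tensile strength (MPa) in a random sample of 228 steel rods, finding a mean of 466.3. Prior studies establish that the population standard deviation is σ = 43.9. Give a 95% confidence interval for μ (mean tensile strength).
(460.60, 472.00)

z-interval (σ known):
z* = 1.960 for 95% confidence

Margin of error = z* · σ/√n = 1.960 · 43.9/√228 = 5.70

CI: (466.3 - 5.70, 466.3 + 5.70) = (460.60, 472.00)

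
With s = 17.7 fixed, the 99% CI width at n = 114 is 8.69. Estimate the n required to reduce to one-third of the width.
n ≈ 1026

CI width ∝ 1/√n
To reduce width by factor 3, need √n to grow by 3 → need 3² = 9 times as many samples.

Current: n = 114, width = 8.69
New: n = 1026, width ≈ 2.85

Width reduced by factor of 8.69/2.85 = 3.05.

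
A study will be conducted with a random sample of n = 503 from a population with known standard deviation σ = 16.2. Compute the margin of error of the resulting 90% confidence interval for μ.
Margin of error = 1.19

Margin of error = z* · σ/√n
= 1.645 · 16.2/√503
= 1.645 · 16.2/22.4277
= 1.19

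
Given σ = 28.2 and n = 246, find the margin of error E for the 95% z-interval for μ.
Margin of error = 3.52

Margin of error = z* · σ/√n
= 1.960 · 28.2/√246
= 1.960 · 28.2/15.6844
= 3.52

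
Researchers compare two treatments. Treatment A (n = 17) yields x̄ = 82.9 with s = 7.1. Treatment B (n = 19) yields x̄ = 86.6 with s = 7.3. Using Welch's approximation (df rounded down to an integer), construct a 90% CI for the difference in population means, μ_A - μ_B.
(-7.76, 0.36)

Difference: x̄₁ - x̄₂ = -3.70
SE = √(s₁²/n₁ + s₂²/n₂) = √(7.1²/17 + 7.3²/19) = 2.4021
df = 33.75 → 33 (Welch–Satterthwaite, rounded down)
t* = 1.692

CI: -3.70 ± 1.692 · 2.4021 = -3.70 ± 4.06 = (-7.76, 0.36)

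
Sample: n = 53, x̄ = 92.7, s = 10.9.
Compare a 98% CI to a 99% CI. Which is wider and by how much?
99% CI is wider by 0.82

df = 52
98% CI: t* = 2.400, (89.11, 96.29), width = 2 · t* · s/√n = 7.19
99% CI: t* = 2.674, (88.70, 96.70), width = 2 · t* · s/√n = 8.01

The 99% CI is wider by 8.01 - 7.19 = 0.82.
Higher confidence requires a wider interval.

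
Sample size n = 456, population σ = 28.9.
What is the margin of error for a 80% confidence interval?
Margin of error = 1.74

Margin of error = z* · σ/√n
= 1.282 · 28.9/√456
= 1.282 · 28.9/21.3542
= 1.74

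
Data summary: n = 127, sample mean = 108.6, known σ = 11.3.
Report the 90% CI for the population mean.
(106.95, 110.25)

z-interval (σ known):
z* = 1.645 for 90% confidence

Margin of error = z* · σ/√n = 1.645 · 11.3/√127 = 1.65

CI: (108.6 - 1.65, 108.6 + 1.65) = (106.95, 110.25)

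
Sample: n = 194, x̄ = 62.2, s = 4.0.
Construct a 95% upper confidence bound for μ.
μ ≤ 62.67

Upper bound (one-sided):
t* = 1.653 (one-sided for 95%)
Upper bound = x̄ + t* · s/√n = 62.2 + 1.653 · 4.0/√194 = 62.67

We are 95% confident that μ ≤ 62.67.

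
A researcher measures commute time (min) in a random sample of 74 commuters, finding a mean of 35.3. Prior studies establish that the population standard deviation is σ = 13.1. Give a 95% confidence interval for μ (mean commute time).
(32.32, 38.28)

z-interval (σ known):
z* = 1.960 for 95% confidence

Margin of error = z* · σ/√n = 1.960 · 13.1/√74 = 2.98

CI: (35.3 - 2.98, 35.3 + 2.98) = (32.32, 38.28)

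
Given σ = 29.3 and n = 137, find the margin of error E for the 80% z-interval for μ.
Margin of error = 3.21

Margin of error = z* · σ/√n
= 1.282 · 29.3/√137
= 1.282 · 29.3/11.7047
= 3.21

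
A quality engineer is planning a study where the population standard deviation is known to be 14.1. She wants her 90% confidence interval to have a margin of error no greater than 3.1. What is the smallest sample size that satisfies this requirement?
n ≥ 56

For margin E ≤ 3.1:
n ≥ (z* · σ / E)²
n ≥ (1.645 · 14.1 / 3.1)²
n ≥ 55.98

Minimum n = 56 (rounding up)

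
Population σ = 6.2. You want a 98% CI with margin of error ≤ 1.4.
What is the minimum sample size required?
n ≥ 107

For margin E ≤ 1.4:
n ≥ (z* · σ / E)²
n ≥ (2.326 · 6.2 / 1.4)²
n ≥ 106.11

Minimum n = 107 (rounding up)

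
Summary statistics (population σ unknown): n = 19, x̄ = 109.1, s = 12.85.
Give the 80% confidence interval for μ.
(105.18, 113.02)

t-interval (σ unknown):
df = n - 1 = 18
t* = 1.330 for 80% confidence

Margin of error = t* · s/√n = 1.330 · 12.85/√19 = 3.92

CI: (105.18, 113.02)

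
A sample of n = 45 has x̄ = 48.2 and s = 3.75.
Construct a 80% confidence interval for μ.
(47.47, 48.93)

t-interval (σ unknown):
df = n - 1 = 44
t* = 1.301 for 80% confidence

Margin of error = t* · s/√n = 1.301 · 3.75/√45 = 0.73

CI: (47.47, 48.93)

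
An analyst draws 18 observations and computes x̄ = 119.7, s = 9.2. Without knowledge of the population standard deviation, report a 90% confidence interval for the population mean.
(115.93, 123.47)

t-interval (σ unknown):
df = n - 1 = 17
t* = 1.740 for 90% confidence

Margin of error = t* · s/√n = 1.740 · 9.2/√18 = 3.77

CI: (115.93, 123.47)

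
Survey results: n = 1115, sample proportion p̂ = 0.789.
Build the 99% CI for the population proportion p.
(0.758, 0.820)

Proportion CI:
SE = √(p̂(1-p̂)/n) = √(0.789 · 0.211 / 1115) = 0.01222

z* = 2.576
Margin = z* · SE = 2.576 · 0.01222 = 0.0315

CI: 0.789 ± 0.0315 = (0.758, 0.820)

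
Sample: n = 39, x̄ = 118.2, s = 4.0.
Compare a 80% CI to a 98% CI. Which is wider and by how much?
98% CI is wider by 1.44

df = 38
80% CI: t* = 1.304, (117.36, 119.04), width = 2 · t* · s/√n = 1.67
98% CI: t* = 2.429, (116.64, 119.76), width = 2 · t* · s/√n = 3.11

The 98% CI is wider by 3.11 - 1.67 = 1.44.
Higher confidence requires a wider interval.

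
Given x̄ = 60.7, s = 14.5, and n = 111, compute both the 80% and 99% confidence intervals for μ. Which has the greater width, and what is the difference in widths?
99% CI is wider by 3.66

df = 110
80% CI: t* = 1.289, (58.93, 62.47), width = 2 · t* · s/√n = 3.55
99% CI: t* = 2.621, (57.09, 64.31), width = 2 · t* · s/√n = 7.21

The 99% CI is wider by 7.21 - 3.55 = 3.66.
Higher confidence requires a wider interval.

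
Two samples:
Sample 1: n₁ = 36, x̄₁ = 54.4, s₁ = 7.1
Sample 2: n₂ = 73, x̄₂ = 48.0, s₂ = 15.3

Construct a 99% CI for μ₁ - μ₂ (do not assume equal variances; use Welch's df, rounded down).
(0.77, 12.03)

Difference: x̄₁ - x̄₂ = 6.40
SE = √(s₁²/n₁ + s₂²/n₂) = √(7.1²/36 + 15.3²/73) = 2.1464
df = 106.74 → 106 (Welch–Satterthwaite, rounded down)
t* = 2.623

CI: 6.40 ± 2.623 · 2.1464 = 6.40 ± 5.63 = (0.77, 12.03)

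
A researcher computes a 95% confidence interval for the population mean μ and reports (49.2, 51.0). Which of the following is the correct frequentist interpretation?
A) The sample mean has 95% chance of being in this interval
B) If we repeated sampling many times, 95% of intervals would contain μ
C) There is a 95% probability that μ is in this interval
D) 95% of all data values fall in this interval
B

A) Wrong — x̄ is observed and sits in the interval by construction.
B) Correct — this is the frequentist long-run coverage interpretation.
C) Wrong — μ is fixed; the randomness lives in the interval, not in μ.
D) Wrong — a CI is about the parameter μ, not individual data values.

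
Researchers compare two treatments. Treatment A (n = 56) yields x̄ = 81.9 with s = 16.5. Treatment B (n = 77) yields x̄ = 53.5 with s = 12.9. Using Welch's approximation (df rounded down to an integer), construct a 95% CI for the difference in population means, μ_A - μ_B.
(23.14, 33.66)

Difference: x̄₁ - x̄₂ = 28.40
SE = √(s₁²/n₁ + s₂²/n₂) = √(16.5²/56 + 12.9²/77) = 2.6501
df = 100.41 → 100 (Welch–Satterthwaite, rounded down)
t* = 1.984

CI: 28.40 ± 1.984 · 2.6501 = 28.40 ± 5.26 = (23.14, 33.66)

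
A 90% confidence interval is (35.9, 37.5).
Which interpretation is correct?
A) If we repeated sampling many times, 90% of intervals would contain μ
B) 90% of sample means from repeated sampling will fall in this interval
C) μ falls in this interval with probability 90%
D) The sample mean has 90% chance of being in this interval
A

A) Correct — this is the frequentist long-run coverage interpretation.
B) Wrong — coverage applies to intervals containing μ, not to future x̄ values.
C) Wrong — μ is fixed; the randomness lives in the interval, not in μ.
D) Wrong — x̄ is observed and sits in the interval by construction.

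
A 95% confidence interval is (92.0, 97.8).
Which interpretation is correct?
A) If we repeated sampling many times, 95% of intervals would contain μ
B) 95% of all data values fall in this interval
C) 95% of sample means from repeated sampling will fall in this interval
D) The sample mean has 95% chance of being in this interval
A

A) Correct — this is the frequentist long-run coverage interpretation.
B) Wrong — a CI is about the parameter μ, not individual data values.
C) Wrong — coverage applies to intervals containing μ, not to future x̄ values.
D) Wrong — x̄ is observed and sits in the interval by construction.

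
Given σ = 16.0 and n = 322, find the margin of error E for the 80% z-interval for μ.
Margin of error = 1.14

Margin of error = z* · σ/√n
= 1.282 · 16.0/√322
= 1.282 · 16.0/17.9444
= 1.14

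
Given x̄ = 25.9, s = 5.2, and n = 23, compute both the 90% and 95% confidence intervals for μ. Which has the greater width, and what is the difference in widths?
95% CI is wider by 0.78

df = 22
90% CI: t* = 1.717, (24.04, 27.76), width = 2 · t* · s/√n = 3.72
95% CI: t* = 2.074, (23.65, 28.15), width = 2 · t* · s/√n = 4.50

The 95% CI is wider by 4.50 - 3.72 = 0.78.
Higher confidence requires a wider interval.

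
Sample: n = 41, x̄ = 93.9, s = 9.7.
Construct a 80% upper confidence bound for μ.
μ ≤ 95.19

Upper bound (one-sided):
t* = 0.851 (one-sided for 80%)
Upper bound = x̄ + t* · s/√n = 93.9 + 0.851 · 9.7/√41 = 95.19

We are 80% confident that μ ≤ 95.19.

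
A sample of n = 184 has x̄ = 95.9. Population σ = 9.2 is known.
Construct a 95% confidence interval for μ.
(94.57, 97.23)

z-interval (σ known):
z* = 1.960 for 95% confidence

Margin of error = z* · σ/√n = 1.960 · 9.2/√184 = 1.33

CI: (95.9 - 1.33, 95.9 + 1.33) = (94.57, 97.23)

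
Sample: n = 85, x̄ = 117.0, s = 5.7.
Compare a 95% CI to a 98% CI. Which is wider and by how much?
98% CI is wider by 0.47

df = 84
95% CI: t* = 1.989, (115.77, 118.23), width = 2 · t* · s/√n = 2.46
98% CI: t* = 2.372, (115.53, 118.47), width = 2 · t* · s/√n = 2.93

The 98% CI is wider by 2.93 - 2.46 = 0.47.
Higher confidence requires a wider interval.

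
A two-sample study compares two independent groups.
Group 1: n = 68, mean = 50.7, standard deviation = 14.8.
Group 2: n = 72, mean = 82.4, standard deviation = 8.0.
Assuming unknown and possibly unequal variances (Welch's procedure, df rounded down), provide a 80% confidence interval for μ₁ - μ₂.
(-34.32, -29.08)

Difference: x̄₁ - x̄₂ = -31.70
SE = √(s₁²/n₁ + s₂²/n₂) = √(14.8²/68 + 8.0²/72) = 2.0273
df = 101.77 → 101 (Welch–Satterthwaite, rounded down)
t* = 1.290

CI: -31.70 ± 1.290 · 2.0273 = -31.70 ± 2.62 = (-34.32, -29.08)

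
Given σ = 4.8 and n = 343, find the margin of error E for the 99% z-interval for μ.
Margin of error = 0.67

Margin of error = z* · σ/√n
= 2.576 · 4.8/√343
= 2.576 · 4.8/18.5203
= 0.67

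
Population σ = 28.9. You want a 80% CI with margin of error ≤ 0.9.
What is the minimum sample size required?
n ≥ 1695

For margin E ≤ 0.9:
n ≥ (z* · σ / E)²
n ≥ (1.282 · 28.9 / 0.9)²
n ≥ 1694.68

Minimum n = 1695 (rounding up)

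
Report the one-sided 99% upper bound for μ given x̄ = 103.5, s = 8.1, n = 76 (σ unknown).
μ ≤ 105.71

Upper bound (one-sided):
t* = 2.377 (one-sided for 99%)
Upper bound = x̄ + t* · s/√n = 103.5 + 2.377 · 8.1/√76 = 105.71

We are 99% confident that μ ≤ 105.71.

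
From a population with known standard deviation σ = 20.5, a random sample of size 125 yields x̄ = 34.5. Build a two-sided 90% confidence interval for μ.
(31.48, 37.52)

z-interval (σ known):
z* = 1.645 for 90% confidence

Margin of error = z* · σ/√n = 1.645 · 20.5/√125 = 3.02

CI: (34.5 - 3.02, 34.5 + 3.02) = (31.48, 37.52)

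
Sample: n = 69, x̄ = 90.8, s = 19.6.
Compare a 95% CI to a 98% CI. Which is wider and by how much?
98% CI is wider by 1.83

df = 68
95% CI: t* = 1.995, (86.09, 95.51), width = 2 · t* · s/√n = 9.41
98% CI: t* = 2.382, (85.18, 96.42), width = 2 · t* · s/√n = 11.24

The 98% CI is wider by 11.24 - 9.41 = 1.83.
Higher confidence requires a wider interval.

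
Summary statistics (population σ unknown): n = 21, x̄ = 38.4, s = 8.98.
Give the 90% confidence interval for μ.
(35.02, 41.78)

t-interval (σ unknown):
df = n - 1 = 20
t* = 1.725 for 90% confidence

Margin of error = t* · s/√n = 1.725 · 8.98/√21 = 3.38

CI: (35.02, 41.78)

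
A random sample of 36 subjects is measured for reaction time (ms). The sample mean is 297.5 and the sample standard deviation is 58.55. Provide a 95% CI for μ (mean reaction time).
(277.69, 317.31)

t-interval (σ unknown):
df = n - 1 = 35
t* = 2.030 for 95% confidence

Margin of error = t* · s/√n = 2.030 · 58.55/√36 = 19.81

CI: (277.69, 317.31)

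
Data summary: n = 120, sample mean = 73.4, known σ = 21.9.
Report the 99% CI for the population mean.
(68.25, 78.55)

z-interval (σ known):
z* = 2.576 for 99% confidence

Margin of error = z* · σ/√n = 2.576 · 21.9/√120 = 5.15

CI: (73.4 - 5.15, 73.4 + 5.15) = (68.25, 78.55)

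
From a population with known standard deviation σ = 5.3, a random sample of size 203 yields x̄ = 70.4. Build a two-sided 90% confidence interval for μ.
(69.79, 71.01)

z-interval (σ known):
z* = 1.645 for 90% confidence

Margin of error = z* · σ/√n = 1.645 · 5.3/√203 = 0.61

CI: (70.4 - 0.61, 70.4 + 0.61) = (69.79, 71.01)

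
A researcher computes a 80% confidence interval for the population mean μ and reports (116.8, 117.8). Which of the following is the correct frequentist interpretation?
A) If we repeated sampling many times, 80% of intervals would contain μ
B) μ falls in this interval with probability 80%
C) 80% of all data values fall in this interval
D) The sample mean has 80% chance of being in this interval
A

A) Correct — this is the frequentist long-run coverage interpretation.
B) Wrong — μ is fixed; the randomness lives in the interval, not in μ.
C) Wrong — a CI is about the parameter μ, not individual data values.
D) Wrong — x̄ is observed and sits in the interval by construction.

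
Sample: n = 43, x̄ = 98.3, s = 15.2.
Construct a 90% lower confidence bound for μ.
μ ≥ 95.28

Lower bound (one-sided):
t* = 1.302 (one-sided for 90%)
Lower bound = x̄ - t* · s/√n = 98.3 - 1.302 · 15.2/√43 = 95.28

We are 90% confident that μ ≥ 95.28.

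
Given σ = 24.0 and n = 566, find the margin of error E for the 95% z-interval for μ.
Margin of error = 1.98

Margin of error = z* · σ/√n
= 1.960 · 24.0/√566
= 1.960 · 24.0/23.7908
= 1.98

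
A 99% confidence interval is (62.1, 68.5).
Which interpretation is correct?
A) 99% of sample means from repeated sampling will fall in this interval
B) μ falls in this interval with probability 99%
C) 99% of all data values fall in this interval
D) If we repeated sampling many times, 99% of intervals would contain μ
D

A) Wrong — coverage applies to intervals containing μ, not to future x̄ values.
B) Wrong — μ is fixed; the randomness lives in the interval, not in μ.
C) Wrong — a CI is about the parameter μ, not individual data values.
D) Correct — this is the frequentist long-run coverage interpretation.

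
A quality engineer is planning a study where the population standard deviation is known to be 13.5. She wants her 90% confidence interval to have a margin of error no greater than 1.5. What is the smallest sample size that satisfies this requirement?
n ≥ 220

For margin E ≤ 1.5:
n ≥ (z* · σ / E)²
n ≥ (1.645 · 13.5 / 1.5)²
n ≥ 219.19

Minimum n = 220 (rounding up)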